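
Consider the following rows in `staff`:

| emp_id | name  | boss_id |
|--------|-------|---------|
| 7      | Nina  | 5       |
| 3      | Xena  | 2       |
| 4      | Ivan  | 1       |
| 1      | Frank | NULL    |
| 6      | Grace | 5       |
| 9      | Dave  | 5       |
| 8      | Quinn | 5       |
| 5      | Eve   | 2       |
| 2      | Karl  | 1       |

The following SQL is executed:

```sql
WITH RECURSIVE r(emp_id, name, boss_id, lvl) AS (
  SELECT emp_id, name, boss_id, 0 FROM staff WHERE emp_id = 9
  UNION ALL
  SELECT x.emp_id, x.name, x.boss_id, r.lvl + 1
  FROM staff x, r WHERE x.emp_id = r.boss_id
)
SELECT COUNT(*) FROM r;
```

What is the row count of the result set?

4

Base: emp_id=9 (Dave), boss_id=5, lvl 0.
Iteration 1: join on emp_id=5 -> Eve (id 5, boss_id=2, lvl 1).
Iteration 2: join on emp_id=2 -> Karl (id 2, boss_id=1, lvl 2).
Iteration 3: join on emp_id=1 -> Frank (id 1, boss_id=NULL, lvl 3).
Iteration 4: boss_id is NULL; no match; recursion stops.
Total rows emitted: 4.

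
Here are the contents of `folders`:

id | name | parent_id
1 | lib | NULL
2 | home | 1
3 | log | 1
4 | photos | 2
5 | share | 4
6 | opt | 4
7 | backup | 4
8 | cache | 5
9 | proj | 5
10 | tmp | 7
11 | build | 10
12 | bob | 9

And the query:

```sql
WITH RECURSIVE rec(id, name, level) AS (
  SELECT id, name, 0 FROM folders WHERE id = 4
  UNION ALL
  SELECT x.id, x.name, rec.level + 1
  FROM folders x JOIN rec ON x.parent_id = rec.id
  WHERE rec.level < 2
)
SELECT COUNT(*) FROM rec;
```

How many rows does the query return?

7

Base: id=4 (photos) at level 0.
Iteration 1: rows with parent_id in {4} -> share (id 5, level 1), opt (id 6, level 1), backup (id 7, level 1).
Iteration 2: rows with parent_id in {5,6,7} -> cache (id 8, level 2), proj (id 9, level 2), tmp (id 10, level 2).
Iteration 3: level < 2 fails for all current rows; recursion stops.
Total rows emitted: 7.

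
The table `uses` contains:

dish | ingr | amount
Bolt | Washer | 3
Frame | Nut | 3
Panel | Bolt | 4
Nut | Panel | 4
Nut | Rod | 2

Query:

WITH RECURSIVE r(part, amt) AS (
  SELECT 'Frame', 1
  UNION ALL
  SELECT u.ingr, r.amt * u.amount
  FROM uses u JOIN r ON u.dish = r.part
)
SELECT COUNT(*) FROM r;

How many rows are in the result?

6

Base: (Frame, amt=1).
Iteration 1: components of {Frame} -> Nut = 1*3 = 3.
Iteration 2: components of {Nut} -> Panel = 3*4 = 12, Rod = 3*2 = 6.
Iteration 3: components of {Panel,Rod} -> Bolt = 12*4 = 48.
Iteration 4: components of {Bolt} -> Washer = 48*3 = 144.
Iteration 5: no further components; recursion stops.
Total rows emitted: 6.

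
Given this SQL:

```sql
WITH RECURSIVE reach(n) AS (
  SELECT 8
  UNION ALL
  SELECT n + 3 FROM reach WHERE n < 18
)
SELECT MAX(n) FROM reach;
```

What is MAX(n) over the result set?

Base: n=8.
Iteration 1: 8 < 18 holds -> n = 8 + 3 = 11.
Iteration 2: 11 < 18 holds -> n = 11 + 3 = 14.
Iteration 3: 14 < 18 holds -> n = 14 + 3 = 17.
Iteration 4: 17 < 18 holds -> n = 17 + 3 = 20.
Iteration 5: 20 < 18 fails; recursion stops.
n values: 8, 11, 14, 17, 20; the maximum is 20.

20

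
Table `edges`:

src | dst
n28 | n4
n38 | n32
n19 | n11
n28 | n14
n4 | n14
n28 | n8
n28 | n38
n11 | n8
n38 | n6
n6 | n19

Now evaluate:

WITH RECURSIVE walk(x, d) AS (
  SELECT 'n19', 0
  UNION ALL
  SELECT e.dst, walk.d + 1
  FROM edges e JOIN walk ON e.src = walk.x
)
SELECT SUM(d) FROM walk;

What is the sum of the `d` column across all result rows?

3

Base: (n19, d=0).
Iteration 1: edges from {n19} -> (n11, d=1).
Iteration 2: edges from {n11} -> (n8, d=2).
Iteration 3: no outgoing edges from {n8}; recursion stops.
SUM(d) = 0 + 1 + 2 = 3.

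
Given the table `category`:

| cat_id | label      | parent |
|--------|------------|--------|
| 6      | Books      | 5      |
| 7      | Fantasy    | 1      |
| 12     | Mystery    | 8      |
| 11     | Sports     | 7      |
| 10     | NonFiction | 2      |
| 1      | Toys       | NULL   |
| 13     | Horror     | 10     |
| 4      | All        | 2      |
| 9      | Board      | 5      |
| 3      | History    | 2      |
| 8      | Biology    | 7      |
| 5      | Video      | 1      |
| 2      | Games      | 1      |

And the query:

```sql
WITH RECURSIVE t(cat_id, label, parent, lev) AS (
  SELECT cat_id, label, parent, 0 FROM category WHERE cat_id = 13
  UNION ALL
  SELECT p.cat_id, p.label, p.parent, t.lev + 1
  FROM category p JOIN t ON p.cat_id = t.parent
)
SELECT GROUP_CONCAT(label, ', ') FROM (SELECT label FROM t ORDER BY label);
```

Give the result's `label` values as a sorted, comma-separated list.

Base: cat_id=13 (Horror), parent=10, lev 0.
Iteration 1: join on cat_id=10 -> NonFiction (id 10, parent=2, lev 1).
Iteration 2: join on cat_id=2 -> Games (id 2, parent=1, lev 2).
Iteration 3: join on cat_id=1 -> Toys (id 1, parent=NULL, lev 3).
Iteration 4: parent is NULL; no match; recursion stops.

Games, Horror, NonFiction, Toys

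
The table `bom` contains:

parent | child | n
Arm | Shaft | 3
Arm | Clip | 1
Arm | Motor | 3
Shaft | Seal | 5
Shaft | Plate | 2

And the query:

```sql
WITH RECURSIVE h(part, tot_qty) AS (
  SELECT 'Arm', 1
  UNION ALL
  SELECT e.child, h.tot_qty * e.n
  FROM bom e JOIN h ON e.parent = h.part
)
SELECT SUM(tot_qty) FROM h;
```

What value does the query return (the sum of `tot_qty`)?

Base: (Arm, tot_qty=1).
Iteration 1: components of {Arm} -> Clip = 1*1 = 1, Motor = 1*3 = 3, Shaft = 1*3 = 3.
Iteration 2: components of {Clip,Motor,Shaft} -> Plate = 3*2 = 6, Seal = 3*5 = 15.
Iteration 3: no further components; recursion stops.
SUM(tot_qty) = 1 + 3 + 1 + 3 + 15 + 6 = 29.

29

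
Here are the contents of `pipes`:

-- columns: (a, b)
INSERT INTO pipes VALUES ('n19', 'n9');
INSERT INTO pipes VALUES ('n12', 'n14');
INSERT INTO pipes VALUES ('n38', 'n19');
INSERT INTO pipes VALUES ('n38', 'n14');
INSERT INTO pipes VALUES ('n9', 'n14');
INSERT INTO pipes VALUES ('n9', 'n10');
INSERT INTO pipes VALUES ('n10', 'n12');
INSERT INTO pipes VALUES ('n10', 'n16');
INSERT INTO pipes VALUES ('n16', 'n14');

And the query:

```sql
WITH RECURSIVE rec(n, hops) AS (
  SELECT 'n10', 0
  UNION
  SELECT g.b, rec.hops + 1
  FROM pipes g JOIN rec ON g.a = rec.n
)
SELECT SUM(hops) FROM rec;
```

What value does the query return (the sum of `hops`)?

Base: (n10, hops=0).
Iteration 1: edges from {n10} -> (n12, hops=1), (n16, hops=1).
Iteration 2: edges from {n12,n16} -> (n14, hops=2). [UNION drops 1 duplicate row(s)]
Iteration 3: no outgoing edges from {n14}; recursion stops.
SUM(hops) = 0 + 1 + 1 + 2 = 4.

4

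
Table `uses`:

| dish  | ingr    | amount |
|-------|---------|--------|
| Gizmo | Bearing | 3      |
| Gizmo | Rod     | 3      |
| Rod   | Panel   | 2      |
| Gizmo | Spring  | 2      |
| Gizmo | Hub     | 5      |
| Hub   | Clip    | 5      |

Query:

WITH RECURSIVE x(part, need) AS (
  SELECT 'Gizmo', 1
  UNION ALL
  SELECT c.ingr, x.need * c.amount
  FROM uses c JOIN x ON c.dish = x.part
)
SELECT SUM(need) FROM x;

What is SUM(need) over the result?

Base: (Gizmo, need=1).
Iteration 1: components of {Gizmo} -> Bearing = 1*3 = 3, Hub = 1*5 = 5, Rod = 1*3 = 3, Spring = 1*2 = 2.
Iteration 2: components of {Bearing,Hub,Rod,Spring} -> Clip = 5*5 = 25, Panel = 3*2 = 6.
Iteration 3: no further components; recursion stops.
SUM(need) = 1 + 3 + 3 + 2 + 5 + 6 + 25 = 45.

45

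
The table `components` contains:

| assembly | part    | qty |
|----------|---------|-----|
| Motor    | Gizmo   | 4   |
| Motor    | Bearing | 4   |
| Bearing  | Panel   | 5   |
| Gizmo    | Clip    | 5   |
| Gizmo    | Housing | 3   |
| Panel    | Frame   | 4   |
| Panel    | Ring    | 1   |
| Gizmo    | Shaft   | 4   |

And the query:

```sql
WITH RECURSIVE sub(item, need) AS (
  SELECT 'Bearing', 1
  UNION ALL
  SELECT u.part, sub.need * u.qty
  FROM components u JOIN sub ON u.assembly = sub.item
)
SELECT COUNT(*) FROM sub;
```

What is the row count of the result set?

Base: (Bearing, need=1).
Iteration 1: components of {Bearing} -> Panel = 1*5 = 5.
Iteration 2: components of {Panel} -> Frame = 5*4 = 20, Ring = 5*1 = 5.
Iteration 3: no further components; recursion stops.
Total rows emitted: 4.

4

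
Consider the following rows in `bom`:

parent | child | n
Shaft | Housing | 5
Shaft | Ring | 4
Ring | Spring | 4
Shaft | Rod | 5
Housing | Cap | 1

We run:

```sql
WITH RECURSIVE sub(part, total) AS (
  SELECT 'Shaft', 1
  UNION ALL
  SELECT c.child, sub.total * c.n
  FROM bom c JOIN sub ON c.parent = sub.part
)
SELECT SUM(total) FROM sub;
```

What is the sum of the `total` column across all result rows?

36

Base: (Shaft, total=1).
Iteration 1: components of {Shaft} -> Housing = 1*5 = 5, Ring = 1*4 = 4, Rod = 1*5 = 5.
Iteration 2: components of {Housing,Ring,Rod} -> Cap = 5*1 = 5, Spring = 4*4 = 16.
Iteration 3: no further components; recursion stops.
SUM(total) = 1 + 5 + 4 + 5 + 5 + 16 = 36.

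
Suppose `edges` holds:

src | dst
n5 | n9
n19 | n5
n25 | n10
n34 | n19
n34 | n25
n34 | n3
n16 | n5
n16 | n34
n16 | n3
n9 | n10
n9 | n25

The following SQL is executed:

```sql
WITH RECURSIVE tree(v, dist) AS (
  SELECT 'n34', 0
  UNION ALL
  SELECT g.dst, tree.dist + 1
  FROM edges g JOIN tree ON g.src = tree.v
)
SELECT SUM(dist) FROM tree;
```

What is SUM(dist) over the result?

Base: (n34, dist=0).
Iteration 1: edges from {n34} -> (n19, dist=1), (n25, dist=1), (n3, dist=1).
Iteration 2: edges from {n19,n25,n3} -> (n10, dist=2), (n5, dist=2).
Iteration 3: edges from {n10,n5} -> (n9, dist=3).
Iteration 4: edges from {n9} -> (n10, dist=4), (n25, dist=4).
Iteration 5: edges from {n10,n25} -> (n10, dist=5).
Iteration 6: no outgoing edges from {n10}; recursion stops.
SUM(dist) = 0 + 1 + 1 + 1 + 2 + 2 + 3 + 4 + 4 + 5 = 23.

23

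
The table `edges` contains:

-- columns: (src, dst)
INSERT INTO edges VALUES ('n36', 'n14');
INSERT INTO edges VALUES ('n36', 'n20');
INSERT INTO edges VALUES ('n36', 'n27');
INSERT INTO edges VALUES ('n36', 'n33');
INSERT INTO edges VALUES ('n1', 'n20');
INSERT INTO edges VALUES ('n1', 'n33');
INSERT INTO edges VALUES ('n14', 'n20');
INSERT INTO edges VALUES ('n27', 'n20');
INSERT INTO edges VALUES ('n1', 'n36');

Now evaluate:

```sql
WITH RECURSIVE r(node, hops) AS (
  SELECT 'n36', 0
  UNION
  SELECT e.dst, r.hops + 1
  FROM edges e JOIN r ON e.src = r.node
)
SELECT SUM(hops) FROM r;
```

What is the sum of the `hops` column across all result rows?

6

Base: (n36, hops=0).
Iteration 1: edges from {n36} -> (n14, hops=1), (n20, hops=1), (n27, hops=1), (n33, hops=1).
Iteration 2: edges from {n14,n20,n27,n33} -> (n20, hops=2). [UNION drops 1 duplicate row(s)]
Iteration 3: no outgoing edges from {n20}; recursion stops.
SUM(hops) = 0 + 1 + 1 + 1 + 1 + 2 = 6.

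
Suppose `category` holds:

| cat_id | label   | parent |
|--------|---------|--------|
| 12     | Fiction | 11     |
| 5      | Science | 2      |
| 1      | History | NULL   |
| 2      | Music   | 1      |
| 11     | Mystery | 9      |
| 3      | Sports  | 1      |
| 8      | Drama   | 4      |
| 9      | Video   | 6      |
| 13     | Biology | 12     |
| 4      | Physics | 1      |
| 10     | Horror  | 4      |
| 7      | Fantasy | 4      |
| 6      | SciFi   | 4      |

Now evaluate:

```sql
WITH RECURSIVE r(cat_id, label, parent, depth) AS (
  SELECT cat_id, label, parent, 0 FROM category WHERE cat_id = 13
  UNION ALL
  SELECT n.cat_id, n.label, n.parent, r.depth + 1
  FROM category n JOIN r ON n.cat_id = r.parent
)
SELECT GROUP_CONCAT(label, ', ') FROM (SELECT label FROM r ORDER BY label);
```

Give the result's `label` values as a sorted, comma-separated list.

Biology, Fiction, History, Mystery, Physics, SciFi, Video

Base: cat_id=13 (Biology), parent=12, depth 0.
Iteration 1: join on cat_id=12 -> Fiction (id 12, parent=11, depth 1).
Iteration 2: join on cat_id=11 -> Mystery (id 11, parent=9, depth 2).
Iteration 3: join on cat_id=9 -> Video (id 9, parent=6, depth 3).
Iteration 4: join on cat_id=6 -> SciFi (id 6, parent=4, depth 4).
Iteration 5: join on cat_id=4 -> Physics (id 4, parent=1, depth 5).
Iteration 6: join on cat_id=1 -> History (id 1, parent=NULL, depth 6).
Iteration 7: parent is NULL; no match; recursion stops.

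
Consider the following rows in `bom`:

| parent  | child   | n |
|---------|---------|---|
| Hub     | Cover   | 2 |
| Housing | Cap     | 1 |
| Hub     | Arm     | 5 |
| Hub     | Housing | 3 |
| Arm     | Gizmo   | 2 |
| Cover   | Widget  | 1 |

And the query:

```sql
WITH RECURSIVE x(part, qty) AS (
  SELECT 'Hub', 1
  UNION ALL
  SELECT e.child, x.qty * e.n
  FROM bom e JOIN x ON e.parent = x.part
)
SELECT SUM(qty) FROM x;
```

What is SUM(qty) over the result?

26

Base: (Hub, qty=1).
Iteration 1: components of {Hub} -> Arm = 1*5 = 5, Cover = 1*2 = 2, Housing = 1*3 = 3.
Iteration 2: components of {Arm,Cover,Housing} -> Cap = 3*1 = 3, Gizmo = 5*2 = 10, Widget = 2*1 = 2.
Iteration 3: no further components; recursion stops.
SUM(qty) = 1 + 3 + 5 + 2 + 3 + 10 + 2 = 26.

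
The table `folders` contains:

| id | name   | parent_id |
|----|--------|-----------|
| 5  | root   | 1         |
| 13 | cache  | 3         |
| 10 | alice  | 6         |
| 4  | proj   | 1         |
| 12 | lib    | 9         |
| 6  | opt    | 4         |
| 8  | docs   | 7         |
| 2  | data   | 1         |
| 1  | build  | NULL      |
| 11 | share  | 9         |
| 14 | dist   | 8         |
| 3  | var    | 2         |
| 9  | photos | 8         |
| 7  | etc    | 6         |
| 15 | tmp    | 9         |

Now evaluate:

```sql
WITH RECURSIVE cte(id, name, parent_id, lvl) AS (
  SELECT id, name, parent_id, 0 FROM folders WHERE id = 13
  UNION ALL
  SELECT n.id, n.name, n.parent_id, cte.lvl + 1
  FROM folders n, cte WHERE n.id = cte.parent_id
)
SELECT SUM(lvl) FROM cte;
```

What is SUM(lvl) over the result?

Base: id=13 (cache), parent_id=3, lvl 0.
Iteration 1: join on id=3 -> var (id 3, parent_id=2, lvl 1).
Iteration 2: join on id=2 -> data (id 2, parent_id=1, lvl 2).
Iteration 3: join on id=1 -> build (id 1, parent_id=NULL, lvl 3).
Iteration 4: parent_id is NULL; no match; recursion stops.
SUM(lvl) = 0 + 1 + 2 + 3 = 6.

6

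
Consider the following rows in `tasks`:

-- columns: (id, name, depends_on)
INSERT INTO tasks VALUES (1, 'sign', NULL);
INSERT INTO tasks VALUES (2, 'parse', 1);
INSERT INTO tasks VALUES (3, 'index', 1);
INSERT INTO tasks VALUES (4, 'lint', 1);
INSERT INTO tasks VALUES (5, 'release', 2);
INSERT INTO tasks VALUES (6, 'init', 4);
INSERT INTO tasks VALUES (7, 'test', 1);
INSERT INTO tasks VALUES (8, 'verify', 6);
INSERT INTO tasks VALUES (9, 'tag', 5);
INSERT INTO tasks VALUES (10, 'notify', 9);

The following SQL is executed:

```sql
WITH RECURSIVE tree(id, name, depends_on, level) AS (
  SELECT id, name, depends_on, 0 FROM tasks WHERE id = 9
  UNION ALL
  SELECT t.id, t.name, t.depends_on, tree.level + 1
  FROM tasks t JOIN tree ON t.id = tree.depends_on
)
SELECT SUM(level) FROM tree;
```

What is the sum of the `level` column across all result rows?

Base: id=9 (tag), depends_on=5, level 0.
Iteration 1: join on id=5 -> release (id 5, depends_on=2, level 1).
Iteration 2: join on id=2 -> parse (id 2, depends_on=1, level 2).
Iteration 3: join on id=1 -> sign (id 1, depends_on=NULL, level 3).
Iteration 4: depends_on is NULL; no match; recursion stops.
SUM(level) = 0 + 1 + 2 + 3 = 6.

6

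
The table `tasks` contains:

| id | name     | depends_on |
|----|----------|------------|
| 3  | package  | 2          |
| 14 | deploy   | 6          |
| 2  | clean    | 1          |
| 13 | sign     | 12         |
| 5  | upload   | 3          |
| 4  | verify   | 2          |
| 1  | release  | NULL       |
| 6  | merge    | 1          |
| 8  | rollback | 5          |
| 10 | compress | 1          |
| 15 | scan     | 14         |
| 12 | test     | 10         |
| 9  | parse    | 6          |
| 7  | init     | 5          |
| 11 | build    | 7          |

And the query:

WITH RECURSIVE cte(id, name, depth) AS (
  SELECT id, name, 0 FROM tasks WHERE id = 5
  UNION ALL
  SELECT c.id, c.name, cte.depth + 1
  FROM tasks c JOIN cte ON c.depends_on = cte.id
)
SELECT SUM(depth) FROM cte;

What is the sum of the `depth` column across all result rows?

Base: id=5 (upload) at depth 0.
Iteration 1: rows with depends_on in {5} -> init (id 7, depth 1), rollback (id 8, depth 1).
Iteration 2: rows with depends_on in {7,8} -> build (id 11, depth 2).
Iteration 3: no rows with depends_on in {11}; recursion stops.
SUM(depth) = 0 + 1 + 1 + 2 = 4.

4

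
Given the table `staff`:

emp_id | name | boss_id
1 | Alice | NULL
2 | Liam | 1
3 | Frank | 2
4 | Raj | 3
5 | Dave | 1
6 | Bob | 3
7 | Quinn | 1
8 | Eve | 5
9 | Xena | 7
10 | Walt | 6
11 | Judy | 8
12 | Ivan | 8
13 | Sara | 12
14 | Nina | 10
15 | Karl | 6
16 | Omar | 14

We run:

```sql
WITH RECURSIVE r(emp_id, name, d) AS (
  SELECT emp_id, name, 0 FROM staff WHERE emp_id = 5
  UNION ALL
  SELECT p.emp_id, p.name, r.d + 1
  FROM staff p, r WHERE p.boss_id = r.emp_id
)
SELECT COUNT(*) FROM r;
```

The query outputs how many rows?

5

Base: emp_id=5 (Dave) at d 0.
Iteration 1: rows with boss_id in {5} -> Eve (id 8, d 1).
Iteration 2: rows with boss_id in {8} -> Judy (id 11, d 2), Ivan (id 12, d 2).
Iteration 3: rows with boss_id in {11,12} -> Sara (id 13, d 3).
Iteration 4: no rows with boss_id in {13}; recursion stops.
Total rows emitted: 5.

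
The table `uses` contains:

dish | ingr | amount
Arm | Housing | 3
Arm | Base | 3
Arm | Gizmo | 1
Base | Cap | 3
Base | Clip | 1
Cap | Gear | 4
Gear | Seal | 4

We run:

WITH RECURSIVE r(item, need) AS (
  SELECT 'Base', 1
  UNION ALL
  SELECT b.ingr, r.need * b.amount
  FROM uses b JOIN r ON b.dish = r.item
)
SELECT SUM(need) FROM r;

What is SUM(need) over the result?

65

Base: (Base, need=1).
Iteration 1: components of {Base} -> Cap = 1*3 = 3, Clip = 1*1 = 1.
Iteration 2: components of {Cap,Clip} -> Gear = 3*4 = 12.
Iteration 3: components of {Gear} -> Seal = 12*4 = 48.
Iteration 4: no further components; recursion stops.
SUM(need) = 1 + 3 + 1 + 12 + 48 = 65.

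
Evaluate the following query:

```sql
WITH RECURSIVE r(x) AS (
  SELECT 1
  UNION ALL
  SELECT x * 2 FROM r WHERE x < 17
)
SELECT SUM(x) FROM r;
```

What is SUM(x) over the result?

63

Base: x=1.
Iteration 1: 1 < 17 holds -> x = 1 * 2 = 2.
Iteration 2: 2 < 17 holds -> x = 2 * 2 = 4.
Iteration 3: 4 < 17 holds -> x = 4 * 2 = 8.
Iteration 4: 8 < 17 holds -> x = 8 * 2 = 16.
Iteration 5: 16 < 17 holds -> x = 16 * 2 = 32.
Iteration 6: 32 < 17 fails; recursion stops.
SUM(x) = 1 + 2 + 4 + 8 + 16 + 32 = 63.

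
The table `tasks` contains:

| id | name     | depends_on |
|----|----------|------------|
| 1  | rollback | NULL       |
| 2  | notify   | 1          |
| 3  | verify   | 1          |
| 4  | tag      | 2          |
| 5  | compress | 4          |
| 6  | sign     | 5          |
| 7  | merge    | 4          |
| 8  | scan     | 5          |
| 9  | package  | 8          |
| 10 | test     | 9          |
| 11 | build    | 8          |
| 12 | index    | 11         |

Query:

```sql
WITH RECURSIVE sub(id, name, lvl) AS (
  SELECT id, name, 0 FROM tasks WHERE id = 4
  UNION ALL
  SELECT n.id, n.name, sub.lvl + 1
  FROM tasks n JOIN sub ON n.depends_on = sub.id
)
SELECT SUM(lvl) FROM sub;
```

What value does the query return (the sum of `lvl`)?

Base: id=4 (tag) at lvl 0.
Iteration 1: rows with depends_on in {4} -> compress (id 5, lvl 1), merge (id 7, lvl 1).
Iteration 2: rows with depends_on in {5,7} -> sign (id 6, lvl 2), scan (id 8, lvl 2).
Iteration 3: rows with depends_on in {6,8} -> package (id 9, lvl 3), build (id 11, lvl 3).
Iteration 4: rows with depends_on in {9,11} -> test (id 10, lvl 4), index (id 12, lvl 4).
Iteration 5: no rows with depends_on in {10,12}; recursion stops.
SUM(lvl) = 0 + 1 + 1 + 2 + 2 + 3 + 3 + 4 + 4 = 20.

20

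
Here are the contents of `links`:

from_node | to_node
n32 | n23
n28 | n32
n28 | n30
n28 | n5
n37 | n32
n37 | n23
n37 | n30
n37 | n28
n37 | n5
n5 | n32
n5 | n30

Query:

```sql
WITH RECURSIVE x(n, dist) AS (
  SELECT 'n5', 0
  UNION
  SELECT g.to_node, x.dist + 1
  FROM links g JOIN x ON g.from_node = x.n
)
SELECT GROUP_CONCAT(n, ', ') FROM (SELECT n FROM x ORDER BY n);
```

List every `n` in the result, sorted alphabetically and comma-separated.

n23, n30, n32, n5

Base: (n5, dist=0).
Iteration 1: edges from {n5} -> (n30, dist=1), (n32, dist=1).
Iteration 2: edges from {n30,n32} -> (n23, dist=2).
Iteration 3: no outgoing edges from {n23}; recursion stops.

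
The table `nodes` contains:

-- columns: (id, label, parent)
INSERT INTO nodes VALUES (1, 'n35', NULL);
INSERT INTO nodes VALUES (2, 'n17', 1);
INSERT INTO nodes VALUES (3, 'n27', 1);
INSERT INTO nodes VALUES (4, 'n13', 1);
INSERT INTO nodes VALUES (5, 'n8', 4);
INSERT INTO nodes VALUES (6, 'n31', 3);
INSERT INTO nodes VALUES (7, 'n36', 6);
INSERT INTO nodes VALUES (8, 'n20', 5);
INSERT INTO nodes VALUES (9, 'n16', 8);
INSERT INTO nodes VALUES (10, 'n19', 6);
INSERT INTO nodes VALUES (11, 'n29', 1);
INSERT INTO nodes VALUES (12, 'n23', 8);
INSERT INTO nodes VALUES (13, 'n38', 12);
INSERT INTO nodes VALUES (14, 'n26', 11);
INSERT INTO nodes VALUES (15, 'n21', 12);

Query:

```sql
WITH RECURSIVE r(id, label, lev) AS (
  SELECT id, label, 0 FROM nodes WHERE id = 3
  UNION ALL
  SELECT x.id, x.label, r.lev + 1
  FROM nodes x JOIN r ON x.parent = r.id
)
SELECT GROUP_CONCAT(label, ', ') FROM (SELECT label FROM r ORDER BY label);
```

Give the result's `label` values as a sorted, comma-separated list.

n19, n27, n31, n36

Base: id=3 (n27) at lev 0.
Iteration 1: rows with parent in {3} -> n31 (id 6, lev 1).
Iteration 2: rows with parent in {6} -> n36 (id 7, lev 2), n19 (id 10, lev 2).
Iteration 3: no rows with parent in {7,10}; recursion stops.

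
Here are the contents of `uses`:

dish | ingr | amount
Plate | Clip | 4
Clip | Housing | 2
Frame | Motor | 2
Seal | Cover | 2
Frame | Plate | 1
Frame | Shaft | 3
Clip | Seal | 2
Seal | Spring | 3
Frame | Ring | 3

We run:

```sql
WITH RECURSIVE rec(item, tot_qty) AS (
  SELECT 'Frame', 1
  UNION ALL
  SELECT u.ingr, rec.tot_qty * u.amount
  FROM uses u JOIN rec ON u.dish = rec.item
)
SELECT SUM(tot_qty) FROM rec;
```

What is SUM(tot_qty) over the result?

70

Base: (Frame, tot_qty=1).
Iteration 1: components of {Frame} -> Motor = 1*2 = 2, Plate = 1*1 = 1, Ring = 1*3 = 3, Shaft = 1*3 = 3.
Iteration 2: components of {Motor,Plate,Ring,Shaft} -> Clip = 1*4 = 4.
Iteration 3: components of {Clip} -> Housing = 4*2 = 8, Seal = 4*2 = 8.
Iteration 4: components of {Housing,Seal} -> Cover = 8*2 = 16, Spring = 8*3 = 24.
Iteration 5: no further components; recursion stops.
SUM(tot_qty) = 1 + 3 + 2 + 1 + 3 + 4 + 8 + 8 + 24 + 16 = 70.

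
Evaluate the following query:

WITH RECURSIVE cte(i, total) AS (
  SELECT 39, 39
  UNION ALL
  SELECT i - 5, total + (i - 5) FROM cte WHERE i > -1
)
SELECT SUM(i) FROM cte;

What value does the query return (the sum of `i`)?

171

Base: i=39, total=39.
Iteration 1: 39 > -1 holds -> i = 39 - 5 = 34, total = 39 + 34 = 73.
Iteration 2: 34 > -1 holds -> i = 34 - 5 = 29, total = 73 + 29 = 102.
Iteration 3: 29 > -1 holds -> i = 29 - 5 = 24, total = 102 + 24 = 126.
Iteration 4: 24 > -1 holds -> i = 24 - 5 = 19, total = 126 + 19 = 145.
Iteration 5: 19 > -1 holds -> i = 19 - 5 = 14, total = 145 + 14 = 159.
Iteration 6: 14 > -1 holds -> i = 14 - 5 = 9, total = 159 + 9 = 168.
Iteration 7: 9 > -1 holds -> i = 9 - 5 = 4, total = 168 + 4 = 172.
Iteration 8: 4 > -1 holds -> i = 4 - 5 = -1, total = 172 + -1 = 171.
Iteration 9: -1 > -1 fails; recursion stops.
SUM(i) = 39 + 34 + 29 + 24 + 19 + 14 + 9 + 4 + -1 = 171.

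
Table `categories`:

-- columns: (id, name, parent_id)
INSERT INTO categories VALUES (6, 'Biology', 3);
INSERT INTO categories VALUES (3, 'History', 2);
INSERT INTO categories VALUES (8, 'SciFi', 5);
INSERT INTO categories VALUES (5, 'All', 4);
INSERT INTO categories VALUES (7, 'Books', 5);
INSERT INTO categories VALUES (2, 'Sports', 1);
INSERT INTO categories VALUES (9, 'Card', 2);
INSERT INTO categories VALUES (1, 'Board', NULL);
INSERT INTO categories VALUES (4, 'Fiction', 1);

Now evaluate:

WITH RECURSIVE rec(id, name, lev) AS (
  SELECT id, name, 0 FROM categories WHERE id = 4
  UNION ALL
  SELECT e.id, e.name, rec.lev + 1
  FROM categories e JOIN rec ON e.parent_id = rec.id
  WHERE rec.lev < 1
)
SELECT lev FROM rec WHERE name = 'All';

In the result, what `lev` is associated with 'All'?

Base: id=4 (Fiction) at lev 0.
Iteration 1: rows with parent_id in {4} -> All (id 5, lev 1).
Iteration 2: lev < 1 fails for all current rows; recursion stops.

1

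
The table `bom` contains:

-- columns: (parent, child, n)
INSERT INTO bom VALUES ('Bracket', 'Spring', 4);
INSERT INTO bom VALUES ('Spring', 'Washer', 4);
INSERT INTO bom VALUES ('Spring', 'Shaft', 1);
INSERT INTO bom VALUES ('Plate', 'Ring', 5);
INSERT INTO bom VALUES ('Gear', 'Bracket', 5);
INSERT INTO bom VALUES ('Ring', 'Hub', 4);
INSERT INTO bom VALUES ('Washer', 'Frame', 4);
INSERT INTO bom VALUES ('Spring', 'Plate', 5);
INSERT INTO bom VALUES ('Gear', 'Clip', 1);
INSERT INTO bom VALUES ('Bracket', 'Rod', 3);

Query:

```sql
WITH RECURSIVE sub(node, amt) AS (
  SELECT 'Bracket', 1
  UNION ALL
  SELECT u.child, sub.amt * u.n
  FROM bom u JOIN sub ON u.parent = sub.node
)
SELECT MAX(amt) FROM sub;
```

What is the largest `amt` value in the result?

Base: (Bracket, amt=1).
Iteration 1: components of {Bracket} -> Rod = 1*3 = 3, Spring = 1*4 = 4.
Iteration 2: components of {Rod,Spring} -> Plate = 4*5 = 20, Shaft = 4*1 = 4, Washer = 4*4 = 16.
Iteration 3: components of {Plate,Shaft,Washer} -> Frame = 16*4 = 64, Ring = 20*5 = 100.
Iteration 4: components of {Frame,Ring} -> Hub = 100*4 = 400.
Iteration 5: no further components; recursion stops.
amt values: 1, 4, 3, 16, 4, 20, 64, 100, 400; the maximum is 400.

400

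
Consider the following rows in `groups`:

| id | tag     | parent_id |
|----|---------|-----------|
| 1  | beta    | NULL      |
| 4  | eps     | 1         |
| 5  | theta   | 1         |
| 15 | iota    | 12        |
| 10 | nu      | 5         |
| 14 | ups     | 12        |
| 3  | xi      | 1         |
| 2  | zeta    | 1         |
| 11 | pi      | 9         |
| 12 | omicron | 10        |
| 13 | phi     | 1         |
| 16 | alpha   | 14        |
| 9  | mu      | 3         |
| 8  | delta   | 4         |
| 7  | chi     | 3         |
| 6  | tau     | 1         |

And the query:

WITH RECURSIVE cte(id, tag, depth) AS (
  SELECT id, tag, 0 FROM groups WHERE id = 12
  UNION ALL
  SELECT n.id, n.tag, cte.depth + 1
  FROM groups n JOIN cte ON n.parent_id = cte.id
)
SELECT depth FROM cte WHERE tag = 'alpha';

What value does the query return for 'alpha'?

2

Base: id=12 (omicron) at depth 0.
Iteration 1: rows with parent_id in {12} -> ups (id 14, depth 1), iota (id 15, depth 1).
Iteration 2: rows with parent_id in {14,15} -> alpha (id 16, depth 2).
Iteration 3: no rows with parent_id in {16}; recursion stops.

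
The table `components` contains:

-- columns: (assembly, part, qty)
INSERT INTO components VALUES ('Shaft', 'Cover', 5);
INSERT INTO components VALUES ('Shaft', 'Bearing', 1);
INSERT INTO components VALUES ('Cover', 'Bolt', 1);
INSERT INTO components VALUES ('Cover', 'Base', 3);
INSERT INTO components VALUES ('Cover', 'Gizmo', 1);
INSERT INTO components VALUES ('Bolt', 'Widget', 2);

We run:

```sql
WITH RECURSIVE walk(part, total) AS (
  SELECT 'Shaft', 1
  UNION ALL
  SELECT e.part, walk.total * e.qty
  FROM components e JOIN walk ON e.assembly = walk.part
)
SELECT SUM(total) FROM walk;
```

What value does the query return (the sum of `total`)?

Base: (Shaft, total=1).
Iteration 1: components of {Shaft} -> Bearing = 1*1 = 1, Cover = 1*5 = 5.
Iteration 2: components of {Bearing,Cover} -> Base = 5*3 = 15, Bolt = 5*1 = 5, Gizmo = 5*1 = 5.
Iteration 3: components of {Base,Bolt,Gizmo} -> Widget = 5*2 = 10.
Iteration 4: no further components; recursion stops.
SUM(total) = 1 + 5 + 1 + 5 + 15 + 5 + 10 = 42.

42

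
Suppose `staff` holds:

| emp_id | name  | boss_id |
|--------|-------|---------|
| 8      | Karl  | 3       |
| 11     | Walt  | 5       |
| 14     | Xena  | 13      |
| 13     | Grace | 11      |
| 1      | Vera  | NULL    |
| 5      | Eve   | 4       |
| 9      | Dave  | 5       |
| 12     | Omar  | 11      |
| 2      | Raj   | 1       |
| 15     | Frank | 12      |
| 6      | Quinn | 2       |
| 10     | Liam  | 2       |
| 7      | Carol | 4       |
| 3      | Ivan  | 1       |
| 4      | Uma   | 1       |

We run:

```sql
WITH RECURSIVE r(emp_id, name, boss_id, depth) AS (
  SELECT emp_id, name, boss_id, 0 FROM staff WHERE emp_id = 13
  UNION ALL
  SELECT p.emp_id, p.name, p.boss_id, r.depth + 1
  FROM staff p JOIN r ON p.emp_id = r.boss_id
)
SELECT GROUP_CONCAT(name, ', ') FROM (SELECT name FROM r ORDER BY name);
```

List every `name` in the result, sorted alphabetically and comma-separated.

Base: emp_id=13 (Grace), boss_id=11, depth 0.
Iteration 1: join on emp_id=11 -> Walt (id 11, boss_id=5, depth 1).
Iteration 2: join on emp_id=5 -> Eve (id 5, boss_id=4, depth 2).
Iteration 3: join on emp_id=4 -> Uma (id 4, boss_id=1, depth 3).
Iteration 4: join on emp_id=1 -> Vera (id 1, boss_id=NULL, depth 4).
Iteration 5: boss_id is NULL; no match; recursion stops.

Eve, Grace, Uma, Vera, Walt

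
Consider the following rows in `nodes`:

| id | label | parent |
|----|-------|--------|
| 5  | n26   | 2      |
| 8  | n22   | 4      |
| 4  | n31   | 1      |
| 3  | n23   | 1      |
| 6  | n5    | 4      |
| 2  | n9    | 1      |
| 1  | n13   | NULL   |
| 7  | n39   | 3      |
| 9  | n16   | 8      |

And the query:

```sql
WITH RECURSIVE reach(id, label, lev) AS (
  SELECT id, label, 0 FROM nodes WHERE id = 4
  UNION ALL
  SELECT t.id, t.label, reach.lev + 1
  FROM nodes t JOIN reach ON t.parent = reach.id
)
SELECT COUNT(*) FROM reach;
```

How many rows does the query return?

4

Base: id=4 (n31) at lev 0.
Iteration 1: rows with parent in {4} -> n5 (id 6, lev 1), n22 (id 8, lev 1).
Iteration 2: rows with parent in {6,8} -> n16 (id 9, lev 2).
Iteration 3: no rows with parent in {9}; recursion stops.
Total rows emitted: 4.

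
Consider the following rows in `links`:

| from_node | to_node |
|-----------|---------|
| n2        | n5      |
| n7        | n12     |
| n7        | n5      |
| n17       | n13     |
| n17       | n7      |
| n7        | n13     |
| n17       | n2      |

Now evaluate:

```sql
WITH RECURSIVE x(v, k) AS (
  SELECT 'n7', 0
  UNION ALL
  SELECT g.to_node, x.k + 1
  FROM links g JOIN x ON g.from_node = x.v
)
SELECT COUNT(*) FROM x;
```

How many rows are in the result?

4

Base: (n7, k=0).
Iteration 1: edges from {n7} -> (n12, k=1), (n13, k=1), (n5, k=1).
Iteration 2: no outgoing edges from {n12,n13,n5}; recursion stops.
Total rows emitted: 4.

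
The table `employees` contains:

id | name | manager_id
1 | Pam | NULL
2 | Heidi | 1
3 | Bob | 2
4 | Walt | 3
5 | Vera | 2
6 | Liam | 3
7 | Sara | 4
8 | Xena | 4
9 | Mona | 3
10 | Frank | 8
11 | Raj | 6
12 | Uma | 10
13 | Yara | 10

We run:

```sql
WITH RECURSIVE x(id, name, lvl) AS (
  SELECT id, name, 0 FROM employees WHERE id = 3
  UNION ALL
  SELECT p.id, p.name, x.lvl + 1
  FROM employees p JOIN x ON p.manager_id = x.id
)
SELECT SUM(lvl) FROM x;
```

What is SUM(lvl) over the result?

20

Base: id=3 (Bob) at lvl 0.
Iteration 1: rows with manager_id in {3} -> Walt (id 4, lvl 1), Liam (id 6, lvl 1), Mona (id 9, lvl 1).
Iteration 2: rows with manager_id in {4,6,9} -> Sara (id 7, lvl 2), Xena (id 8, lvl 2), Raj (id 11, lvl 2).
Iteration 3: rows with manager_id in {7,8,11} -> Frank (id 10, lvl 3).
Iteration 4: rows with manager_id in {10} -> Uma (id 12, lvl 4), Yara (id 13, lvl 4).
Iteration 5: no rows with manager_id in {12,13}; recursion stops.
SUM(lvl) = 0 + 1 + 1 + 1 + 2 + 2 + 2 + 3 + 4 + 4 = 20.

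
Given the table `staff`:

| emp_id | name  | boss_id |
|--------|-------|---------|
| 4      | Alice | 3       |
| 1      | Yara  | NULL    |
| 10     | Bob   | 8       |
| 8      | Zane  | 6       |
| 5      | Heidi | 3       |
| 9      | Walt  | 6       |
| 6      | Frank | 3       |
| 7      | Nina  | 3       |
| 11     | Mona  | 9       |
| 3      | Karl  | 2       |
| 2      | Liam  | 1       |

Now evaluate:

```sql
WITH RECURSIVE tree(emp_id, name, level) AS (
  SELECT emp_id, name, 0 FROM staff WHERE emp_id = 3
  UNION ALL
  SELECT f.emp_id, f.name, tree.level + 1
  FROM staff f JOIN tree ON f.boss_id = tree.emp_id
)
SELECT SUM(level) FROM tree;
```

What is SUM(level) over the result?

14

Base: emp_id=3 (Karl) at level 0.
Iteration 1: rows with boss_id in {3} -> Alice (id 4, level 1), Heidi (id 5, level 1), Frank (id 6, level 1), Nina (id 7, level 1).
Iteration 2: rows with boss_id in {4,5,6,7} -> Zane (id 8, level 2), Walt (id 9, level 2).
Iteration 3: rows with boss_id in {8,9} -> Bob (id 10, level 3), Mona (id 11, level 3).
Iteration 4: no rows with boss_id in {10,11}; recursion stops.
SUM(level) = 0 + 1 + 1 + 1 + 1 + 2 + 2 + 3 + 3 = 14.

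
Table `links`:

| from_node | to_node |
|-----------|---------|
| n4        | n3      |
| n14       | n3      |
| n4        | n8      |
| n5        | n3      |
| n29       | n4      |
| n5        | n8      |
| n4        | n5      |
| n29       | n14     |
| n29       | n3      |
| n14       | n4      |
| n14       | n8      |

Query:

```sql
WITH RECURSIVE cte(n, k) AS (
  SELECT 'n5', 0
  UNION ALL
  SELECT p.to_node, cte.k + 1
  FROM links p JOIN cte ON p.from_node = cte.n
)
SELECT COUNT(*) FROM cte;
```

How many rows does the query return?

Base: (n5, k=0).
Iteration 1: edges from {n5} -> (n3, k=1), (n8, k=1).
Iteration 2: no outgoing edges from {n3,n8}; recursion stops.
Total rows emitted: 3.

3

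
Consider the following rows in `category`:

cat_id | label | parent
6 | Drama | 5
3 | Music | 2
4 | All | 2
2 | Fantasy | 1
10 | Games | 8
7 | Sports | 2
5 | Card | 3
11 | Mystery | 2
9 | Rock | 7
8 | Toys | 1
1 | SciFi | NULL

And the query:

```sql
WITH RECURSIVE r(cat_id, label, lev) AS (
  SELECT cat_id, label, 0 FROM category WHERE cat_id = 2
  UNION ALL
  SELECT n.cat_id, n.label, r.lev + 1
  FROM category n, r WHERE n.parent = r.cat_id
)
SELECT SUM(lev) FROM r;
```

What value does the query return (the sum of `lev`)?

Base: cat_id=2 (Fantasy) at lev 0.
Iteration 1: rows with parent in {2} -> Music (id 3, lev 1), All (id 4, lev 1), Sports (id 7, lev 1), Mystery (id 11, lev 1).
Iteration 2: rows with parent in {3,4,7,11} -> Card (id 5, lev 2), Rock (id 9, lev 2).
Iteration 3: rows with parent in {5,9} -> Drama (id 6, lev 3).
Iteration 4: no rows with parent in {6}; recursion stops.
SUM(lev) = 0 + 1 + 1 + 1 + 1 + 2 + 2 + 3 = 11.

11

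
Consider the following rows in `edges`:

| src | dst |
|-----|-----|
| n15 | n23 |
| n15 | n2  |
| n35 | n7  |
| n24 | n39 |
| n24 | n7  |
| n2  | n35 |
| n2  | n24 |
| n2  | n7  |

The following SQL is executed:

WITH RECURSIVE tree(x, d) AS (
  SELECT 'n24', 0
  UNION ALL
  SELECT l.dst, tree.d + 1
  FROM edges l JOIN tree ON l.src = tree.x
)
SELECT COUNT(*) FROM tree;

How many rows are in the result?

Base: (n24, d=0).
Iteration 1: edges from {n24} -> (n39, d=1), (n7, d=1).
Iteration 2: no outgoing edges from {n39,n7}; recursion stops.
Total rows emitted: 3.

3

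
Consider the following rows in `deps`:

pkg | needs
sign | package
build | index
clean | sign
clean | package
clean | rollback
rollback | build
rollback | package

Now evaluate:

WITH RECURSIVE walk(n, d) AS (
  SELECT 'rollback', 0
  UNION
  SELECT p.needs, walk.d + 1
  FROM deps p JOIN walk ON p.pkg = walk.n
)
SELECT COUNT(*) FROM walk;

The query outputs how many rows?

Base: (rollback, d=0).
Iteration 1: edges from {rollback} -> (build, d=1), (package, d=1).
Iteration 2: edges from {build,package} -> (index, d=2).
Iteration 3: no outgoing edges from {index}; recursion stops.
Total rows emitted: 4.

4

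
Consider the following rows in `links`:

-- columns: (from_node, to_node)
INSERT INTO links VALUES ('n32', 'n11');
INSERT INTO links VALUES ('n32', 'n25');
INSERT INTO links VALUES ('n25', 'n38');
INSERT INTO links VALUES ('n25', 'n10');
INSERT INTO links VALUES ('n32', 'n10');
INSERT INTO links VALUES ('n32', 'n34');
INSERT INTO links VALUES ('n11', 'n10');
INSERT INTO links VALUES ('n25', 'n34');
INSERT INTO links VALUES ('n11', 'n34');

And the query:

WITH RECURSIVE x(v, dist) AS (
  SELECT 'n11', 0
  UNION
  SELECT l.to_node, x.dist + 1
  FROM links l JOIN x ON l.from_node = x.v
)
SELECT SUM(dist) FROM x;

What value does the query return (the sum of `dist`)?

2

Base: (n11, dist=0).
Iteration 1: edges from {n11} -> (n10, dist=1), (n34, dist=1).
Iteration 2: no outgoing edges from {n10,n34}; recursion stops.
SUM(dist) = 0 + 1 + 1 = 2.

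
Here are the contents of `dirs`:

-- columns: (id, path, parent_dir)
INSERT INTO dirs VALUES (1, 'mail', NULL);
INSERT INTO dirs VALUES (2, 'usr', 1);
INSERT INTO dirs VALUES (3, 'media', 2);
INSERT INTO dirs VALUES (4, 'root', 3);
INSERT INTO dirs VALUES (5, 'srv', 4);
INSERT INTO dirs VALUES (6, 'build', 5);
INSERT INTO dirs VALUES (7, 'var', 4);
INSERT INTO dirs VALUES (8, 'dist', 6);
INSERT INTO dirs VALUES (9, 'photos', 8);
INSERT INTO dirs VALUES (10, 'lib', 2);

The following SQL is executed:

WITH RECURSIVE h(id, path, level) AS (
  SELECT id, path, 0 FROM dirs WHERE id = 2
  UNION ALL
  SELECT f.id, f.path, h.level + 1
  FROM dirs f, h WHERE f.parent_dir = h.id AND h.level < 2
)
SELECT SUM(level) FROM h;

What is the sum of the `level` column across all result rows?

Base: id=2 (usr) at level 0.
Iteration 1: rows with parent_dir in {2} -> media (id 3, level 1), lib (id 10, level 1).
Iteration 2: rows with parent_dir in {3,10} -> root (id 4, level 2).
Iteration 3: level < 2 fails for all current rows; recursion stops.
SUM(level) = 0 + 1 + 1 + 2 = 4.

4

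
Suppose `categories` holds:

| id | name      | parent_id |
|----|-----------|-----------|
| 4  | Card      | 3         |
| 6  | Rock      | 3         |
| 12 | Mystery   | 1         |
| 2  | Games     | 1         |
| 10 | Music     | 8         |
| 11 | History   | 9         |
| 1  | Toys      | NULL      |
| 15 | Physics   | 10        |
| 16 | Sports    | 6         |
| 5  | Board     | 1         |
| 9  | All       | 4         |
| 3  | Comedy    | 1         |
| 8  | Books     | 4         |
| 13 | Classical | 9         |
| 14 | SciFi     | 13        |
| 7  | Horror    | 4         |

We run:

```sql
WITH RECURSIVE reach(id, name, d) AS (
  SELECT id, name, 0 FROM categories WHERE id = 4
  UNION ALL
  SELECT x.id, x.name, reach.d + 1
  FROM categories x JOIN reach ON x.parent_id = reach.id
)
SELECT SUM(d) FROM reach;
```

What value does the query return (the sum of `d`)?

Base: id=4 (Card) at d 0.
Iteration 1: rows with parent_id in {4} -> Horror (id 7, d 1), Books (id 8, d 1), All (id 9, d 1).
Iteration 2: rows with parent_id in {7,8,9} -> Music (id 10, d 2), History (id 11, d 2), Classical (id 13, d 2).
Iteration 3: rows with parent_id in {10,11,13} -> SciFi (id 14, d 3), Physics (id 15, d 3).
Iteration 4: no rows with parent_id in {14,15}; recursion stops.
SUM(d) = 0 + 1 + 1 + 1 + 2 + 2 + 2 + 3 + 3 = 15.

15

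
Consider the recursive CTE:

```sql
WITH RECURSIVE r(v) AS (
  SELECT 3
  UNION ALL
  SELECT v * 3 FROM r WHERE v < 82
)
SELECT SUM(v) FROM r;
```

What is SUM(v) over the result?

Base: v=3.
Iteration 1: 3 < 82 holds -> v = 3 * 3 = 9.
Iteration 2: 9 < 82 holds -> v = 9 * 3 = 27.
Iteration 3: 27 < 82 holds -> v = 27 * 3 = 81.
Iteration 4: 81 < 82 holds -> v = 81 * 3 = 243.
Iteration 5: 243 < 82 fails; recursion stops.
SUM(v) = 3 + 9 + 27 + 81 + 243 = 363.

363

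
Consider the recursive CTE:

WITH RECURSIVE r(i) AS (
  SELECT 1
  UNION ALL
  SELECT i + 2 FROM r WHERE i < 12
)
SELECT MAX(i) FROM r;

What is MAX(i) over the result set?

13

Base: i=1.
Iteration 1: 1 < 12 holds -> i = 1 + 2 = 3.
Iteration 2: 3 < 12 holds -> i = 3 + 2 = 5.
Iteration 3: 5 < 12 holds -> i = 5 + 2 = 7.
Iteration 4: 7 < 12 holds -> i = 7 + 2 = 9.
Iteration 5: 9 < 12 holds -> i = 9 + 2 = 11.
Iteration 6: 11 < 12 holds -> i = 11 + 2 = 13.
Iteration 7: 13 < 12 fails; recursion stops.
i values: 1, 3, 5, 7, 9, 11, 13; the maximum is 13.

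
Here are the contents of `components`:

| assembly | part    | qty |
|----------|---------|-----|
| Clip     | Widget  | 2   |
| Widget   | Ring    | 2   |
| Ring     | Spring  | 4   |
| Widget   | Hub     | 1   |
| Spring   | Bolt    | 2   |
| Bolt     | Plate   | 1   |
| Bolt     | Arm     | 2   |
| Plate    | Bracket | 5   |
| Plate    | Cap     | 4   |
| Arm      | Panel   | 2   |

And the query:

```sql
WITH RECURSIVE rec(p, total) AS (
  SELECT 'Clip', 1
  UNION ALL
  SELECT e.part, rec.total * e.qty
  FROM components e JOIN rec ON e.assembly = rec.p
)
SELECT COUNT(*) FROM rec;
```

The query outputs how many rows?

11

Base: (Clip, total=1).
Iteration 1: components of {Clip} -> Widget = 1*2 = 2.
Iteration 2: components of {Widget} -> Hub = 2*1 = 2, Ring = 2*2 = 4.
Iteration 3: components of {Hub,Ring} -> Spring = 4*4 = 16.
Iteration 4: components of {Spring} -> Bolt = 16*2 = 32.
Iteration 5: components of {Bolt} -> Arm = 32*2 = 64, Plate = 32*1 = 32.
Iteration 6: components of {Arm,Plate} -> Bracket = 32*5 = 160, Cap = 32*4 = 128, Panel = 64*2 = 128.
Iteration 7: no further components; recursion stops.
Total rows emitted: 11.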